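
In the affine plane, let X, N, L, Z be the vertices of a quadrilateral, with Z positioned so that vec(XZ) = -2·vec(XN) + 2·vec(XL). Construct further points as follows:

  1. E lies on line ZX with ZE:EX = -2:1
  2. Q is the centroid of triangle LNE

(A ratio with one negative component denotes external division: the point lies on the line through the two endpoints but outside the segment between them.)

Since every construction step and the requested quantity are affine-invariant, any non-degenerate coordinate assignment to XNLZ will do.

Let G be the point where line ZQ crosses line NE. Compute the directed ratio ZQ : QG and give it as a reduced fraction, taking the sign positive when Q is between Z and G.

Choose coordinates X = (0, 0), N = (1, 0), L = (0, 1), Z = (-2, 2).
1. E lies on line ZX with ZE:EX = -2:1 ⇒ E = (2, -2)
2. Q is the centroid of triangle LNE ⇒ Q = (1, -1/3)
line ZQ meets NE at G = (14/11, -6/11)
Q = Z + t·(G−Z) with t = 11/12, so ZQ:QG = 11/12:1/12

ZQ:QG = 11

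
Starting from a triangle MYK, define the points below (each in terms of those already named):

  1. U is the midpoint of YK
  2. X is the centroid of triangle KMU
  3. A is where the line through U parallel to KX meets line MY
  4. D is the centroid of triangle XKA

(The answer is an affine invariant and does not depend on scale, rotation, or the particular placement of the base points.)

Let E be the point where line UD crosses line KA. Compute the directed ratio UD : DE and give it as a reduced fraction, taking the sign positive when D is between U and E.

UD:DE = -4

Assign M = (0, 0), Y = (1, 0), K = (0, 1) — the answer is frame-independent, so this choice is without loss of generality.
1. U is the midpoint of YK ⇒ U = (1/2, 1/2)
2. X is the centroid of triangle KMU ⇒ X = (1/6, 1/2)
3. A is where the line through U parallel to KX meets line MY ⇒ A = (2/3, 0)
4. D is the centroid of triangle XKA ⇒ D = (5/18, 1/2)
line UD meets KA at E = (1/3, 1/2)
D = U + t·(E−U) with t = 4/3, so UD:DE = 4/3:-1/3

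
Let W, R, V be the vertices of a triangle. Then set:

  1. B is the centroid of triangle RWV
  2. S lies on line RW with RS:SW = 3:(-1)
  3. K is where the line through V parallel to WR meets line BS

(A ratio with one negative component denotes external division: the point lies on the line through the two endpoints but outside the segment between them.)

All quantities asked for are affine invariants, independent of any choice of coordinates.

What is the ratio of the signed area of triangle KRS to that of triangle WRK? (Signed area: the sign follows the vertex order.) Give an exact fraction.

Choose coordinates W = (0, 0), R = (1, 0), V = (0, 1).
1. B is the centroid of triangle RWV ⇒ B = (1/3, 1/3)
2. S lies on line RW with RS:SW = 3:(-1) ⇒ S = (-1/2, 0)
3. K is where the line through V parallel to WR meets line BS ⇒ K = (2, 1)
2·[KRS] = -3/2, 2·[WRK] = 1
[KRS]:[WRK] = -3/2:1 = -3/2

[KRS]:[WRK] = -3/2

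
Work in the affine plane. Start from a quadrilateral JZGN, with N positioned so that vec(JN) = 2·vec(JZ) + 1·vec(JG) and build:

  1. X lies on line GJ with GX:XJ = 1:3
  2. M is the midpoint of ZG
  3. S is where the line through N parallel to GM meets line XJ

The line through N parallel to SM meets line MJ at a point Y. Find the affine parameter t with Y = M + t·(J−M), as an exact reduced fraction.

Choose coordinates J = (0, 0), Z = (1, 0), G = (0, 1), N = (2, 1).
1. X lies on line GJ with GX:XJ = 1:3 ⇒ X = (0, 3/4)
2. M is the midpoint of ZG ⇒ M = (1/2, 1/2)
3. S is where the line through N parallel to GM meets line XJ ⇒ S = (0, 3)
through N parallel to SM: direction (1/2, -5/2); meets MJ at Y = (11/6, 11/6)
Y = M + t·(J−M) with t = -8/3

t = -8/3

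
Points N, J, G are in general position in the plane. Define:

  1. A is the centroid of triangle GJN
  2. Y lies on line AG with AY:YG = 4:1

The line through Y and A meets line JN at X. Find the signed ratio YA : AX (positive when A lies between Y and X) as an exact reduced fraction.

YA:AX = 8/5

Work in coordinates with N = (0, 0), J = (1, 0), G = (0, 1).
1. A is the centroid of triangle GJN ⇒ A = (1/3, 1/3)
2. Y lies on line AG with AY:YG = 4:1 ⇒ Y = (1/15, 13/15)
line YA meets JN at X = (1/2, 0)
A = Y + t·(X−Y) with t = 8/13, so YA:AX = 8/13:5/13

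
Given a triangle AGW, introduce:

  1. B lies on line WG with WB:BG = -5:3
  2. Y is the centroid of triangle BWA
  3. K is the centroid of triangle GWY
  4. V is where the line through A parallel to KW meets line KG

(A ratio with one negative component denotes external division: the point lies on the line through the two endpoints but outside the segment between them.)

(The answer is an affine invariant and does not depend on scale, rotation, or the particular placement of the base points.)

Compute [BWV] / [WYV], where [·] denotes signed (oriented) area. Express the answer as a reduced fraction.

[BWV]:[WYV] = -13/8

Choose coordinates A = (0, 0), G = (1, 0), W = (0, 1).
1. B lies on line WG with WB:BG = -5:3 ⇒ B = (5/2, -3/2)
2. Y is the centroid of triangle BWA ⇒ Y = (5/6, -1/6)
3. K is the centroid of triangle GWY ⇒ K = (11/18, 5/18)
4. V is where the line through A parallel to KW meets line KG ⇒ V = (-55/36, 65/36)
2·[BWV] = 65/36, 2·[WYV] = -10/9
[BWV]:[WYV] = 65/36:-10/9 = -13/8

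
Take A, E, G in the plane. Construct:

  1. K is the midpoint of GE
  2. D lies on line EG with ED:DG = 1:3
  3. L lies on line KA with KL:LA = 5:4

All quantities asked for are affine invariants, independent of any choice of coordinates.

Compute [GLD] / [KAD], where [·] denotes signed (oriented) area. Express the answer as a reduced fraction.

[GLD]:[KAD] = 5/3

Set A = (0, 0), E = (1, 0), G = (0, 1); any affine frame gives the same invariant.
1. K is the midpoint of GE ⇒ K = (1/2, 1/2)
2. D lies on line EG with ED:DG = 1:3 ⇒ D = (3/4, 1/4)
3. L lies on line KA with KL:LA = 5:4 ⇒ L = (2/9, 2/9)
2·[GLD] = 5/12, 2·[KAD] = 1/4
[GLD]:[KAD] = 5/12:1/4 = 5/3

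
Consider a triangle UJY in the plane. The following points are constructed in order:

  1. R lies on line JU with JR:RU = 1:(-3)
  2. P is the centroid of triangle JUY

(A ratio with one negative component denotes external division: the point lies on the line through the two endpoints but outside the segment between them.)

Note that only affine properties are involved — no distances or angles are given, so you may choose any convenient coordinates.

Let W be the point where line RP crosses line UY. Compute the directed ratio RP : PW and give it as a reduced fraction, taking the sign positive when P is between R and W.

RP:PW = 7/2

Assign U = (0, 0), J = (1, 0), Y = (0, 1) — the answer is frame-independent, so this choice is without loss of generality.
1. R lies on line JU with JR:RU = 1:(-3) ⇒ R = (3/2, 0)
2. P is the centroid of triangle JUY ⇒ P = (1/3, 1/3)
line RP meets UY at W = (0, 3/7)
P = R + t·(W−R) with t = 7/9, so RP:PW = 7/9:2/9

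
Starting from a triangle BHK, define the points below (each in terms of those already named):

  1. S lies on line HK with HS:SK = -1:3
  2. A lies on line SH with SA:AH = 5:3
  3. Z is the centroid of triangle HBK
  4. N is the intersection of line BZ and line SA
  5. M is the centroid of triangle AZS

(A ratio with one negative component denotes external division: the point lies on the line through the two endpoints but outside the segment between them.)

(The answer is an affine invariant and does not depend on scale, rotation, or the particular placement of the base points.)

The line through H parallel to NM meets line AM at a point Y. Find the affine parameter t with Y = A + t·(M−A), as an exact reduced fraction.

Choose coordinates B = (0, 0), H = (1, 0), K = (0, 1).
1. S lies on line HK with HS:SK = -1:3 ⇒ S = (3/2, -1/2)
2. A lies on line SH with SA:AH = 5:3 ⇒ A = (19/16, -3/16)
3. Z is the centroid of triangle HBK ⇒ Z = (1/3, 1/3)
4. N is the intersection of line BZ and line SA ⇒ N = (1/2, 1/2)
5. M is the centroid of triangle AZS ⇒ M = (145/144, -17/144)
through H parallel to NM: direction (73/144, -89/144); meets AM at Y = (601/528, -89/528)
Y = A + t·(M−A) with t = 3/11

t = 3/11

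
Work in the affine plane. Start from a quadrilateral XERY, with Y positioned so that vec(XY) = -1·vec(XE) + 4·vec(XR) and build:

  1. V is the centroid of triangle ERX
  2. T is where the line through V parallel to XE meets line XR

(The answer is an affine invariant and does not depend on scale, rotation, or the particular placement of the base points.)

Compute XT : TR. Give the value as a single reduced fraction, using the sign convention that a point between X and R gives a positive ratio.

Work in coordinates with X = (0, 0), E = (1, 0), R = (0, 1), Y = (-1, 4).
1. V is the centroid of triangle ERX ⇒ V = (1/3, 1/3)
2. T is where the line through V parallel to XE meets line XR ⇒ T = (0, 1/3)
T = X + t·(R−X) with t = 1/3, so XT:TR = t:(1−t) = 1/3:2/3

XT:TR = 1/2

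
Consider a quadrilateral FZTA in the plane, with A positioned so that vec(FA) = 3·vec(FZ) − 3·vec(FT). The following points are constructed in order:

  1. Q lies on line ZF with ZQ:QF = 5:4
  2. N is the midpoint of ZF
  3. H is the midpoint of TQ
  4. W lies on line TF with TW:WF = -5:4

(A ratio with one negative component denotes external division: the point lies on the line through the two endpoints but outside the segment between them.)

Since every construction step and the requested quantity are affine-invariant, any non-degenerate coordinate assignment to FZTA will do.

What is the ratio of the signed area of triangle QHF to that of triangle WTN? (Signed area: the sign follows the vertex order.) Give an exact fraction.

Work in coordinates with F = (0, 0), Z = (1, 0), T = (0, 1), A = (3, -3).
1. Q lies on line ZF with ZQ:QF = 5:4 ⇒ Q = (4/9, 0)
2. N is the midpoint of ZF ⇒ N = (1/2, 0)
3. H is the midpoint of TQ ⇒ H = (2/9, 1/2)
4. W lies on line TF with TW:WF = -5:4 ⇒ W = (0, -4)
2·[QHF] = 2/9, 2·[WTN] = -5/2
[QHF]:[WTN] = 2/9:-5/2 = -4/45

[QHF]:[WTN] = -4/45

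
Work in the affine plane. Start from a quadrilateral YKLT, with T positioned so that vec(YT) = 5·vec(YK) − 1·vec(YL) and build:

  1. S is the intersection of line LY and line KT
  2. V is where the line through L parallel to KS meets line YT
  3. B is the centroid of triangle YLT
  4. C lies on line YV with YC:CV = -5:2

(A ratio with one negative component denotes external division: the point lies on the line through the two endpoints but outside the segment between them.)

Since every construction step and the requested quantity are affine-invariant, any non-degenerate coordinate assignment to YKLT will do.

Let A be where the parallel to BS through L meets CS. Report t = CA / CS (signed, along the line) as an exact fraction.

t = 32/23

Assign Y = (0, 0), K = (1, 0), L = (0, 1), T = (5, -1) — the answer is frame-independent, so this choice is without loss of generality.
1. S is the intersection of line LY and line KT ⇒ S = (0, 1/4)
2. V is where the line through L parallel to KS meets line YT ⇒ V = (20, -4)
3. B is the centroid of triangle YLT ⇒ B = (5/3, 0)
4. C lies on line YV with YC:CV = -5:2 ⇒ C = (100/3, -20/3)
through L parallel to BS: direction (-5/3, 1/4); meets CS at A = (-300/23, 68/23)
A = C + t·(S−C) with t = 32/23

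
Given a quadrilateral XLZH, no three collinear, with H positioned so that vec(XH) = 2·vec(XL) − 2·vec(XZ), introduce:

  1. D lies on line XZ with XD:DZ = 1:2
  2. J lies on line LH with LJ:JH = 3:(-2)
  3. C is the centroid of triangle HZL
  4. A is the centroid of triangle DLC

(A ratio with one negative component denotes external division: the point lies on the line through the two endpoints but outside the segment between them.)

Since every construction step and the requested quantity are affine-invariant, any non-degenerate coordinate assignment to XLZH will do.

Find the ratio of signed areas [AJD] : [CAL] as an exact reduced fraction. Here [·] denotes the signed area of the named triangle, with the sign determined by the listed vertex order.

[AJD]:[CAL] = 26

Work in coordinates with X = (0, 0), L = (1, 0), Z = (0, 1), H = (2, -2).
1. D lies on line XZ with XD:DZ = 1:2 ⇒ D = (0, 1/3)
2. J lies on line LH with LJ:JH = 3:(-2) ⇒ J = (4, -6)
3. C is the centroid of triangle HZL ⇒ C = (1, -1/3)
4. A is the centroid of triangle DLC ⇒ A = (2/3, 0)
2·[AJD] = -26/9, 2·[CAL] = -1/9
[AJD]:[CAL] = -26/9:-1/9 = 26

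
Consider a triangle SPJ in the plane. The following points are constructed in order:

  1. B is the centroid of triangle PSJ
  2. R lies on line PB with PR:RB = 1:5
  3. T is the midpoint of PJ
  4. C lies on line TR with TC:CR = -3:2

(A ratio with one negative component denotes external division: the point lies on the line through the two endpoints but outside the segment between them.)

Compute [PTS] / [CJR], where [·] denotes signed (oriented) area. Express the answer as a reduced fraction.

Set S = (0, 0), P = (1, 0), J = (0, 1); any affine frame gives the same invariant.
1. B is the centroid of triangle PSJ ⇒ B = (1/3, 1/3)
2. R lies on line PB with PR:RB = 1:5 ⇒ R = (8/9, 1/18)
3. T is the midpoint of PJ ⇒ T = (1/2, 1/2)
4. C lies on line TR with TC:CR = -3:2 ⇒ C = (5/3, -5/6)
2·[PTS] = 1/2, 2·[CJR] = -1/18
[PTS]:[CJR] = 1/2:-1/18 = -9

[PTS]:[CJR] = -9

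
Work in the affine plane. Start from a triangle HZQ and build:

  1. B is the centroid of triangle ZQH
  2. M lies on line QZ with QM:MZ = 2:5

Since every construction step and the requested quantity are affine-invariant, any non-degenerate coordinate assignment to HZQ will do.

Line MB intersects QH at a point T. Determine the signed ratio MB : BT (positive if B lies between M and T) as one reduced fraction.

Set H = (0, 0), Z = (1, 0), Q = (0, 1); any affine frame gives the same invariant.
1. B is the centroid of triangle ZQH ⇒ B = (1/3, 1/3)
2. M lies on line QZ with QM:MZ = 2:5 ⇒ M = (2/7, 5/7)
line MB meets QH at T = (0, 3)
B = M + t·(T−M) with t = -1/6, so MB:BT = -1/6:7/6

MB:BT = -1/7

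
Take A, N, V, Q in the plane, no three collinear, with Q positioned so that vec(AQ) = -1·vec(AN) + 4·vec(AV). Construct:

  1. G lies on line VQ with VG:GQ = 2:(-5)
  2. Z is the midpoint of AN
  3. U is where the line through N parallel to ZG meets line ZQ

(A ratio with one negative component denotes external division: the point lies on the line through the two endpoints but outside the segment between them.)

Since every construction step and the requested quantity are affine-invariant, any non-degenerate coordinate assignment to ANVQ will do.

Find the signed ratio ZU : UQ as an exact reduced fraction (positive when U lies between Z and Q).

Work in coordinates with A = (0, 0), N = (1, 0), V = (0, 1), Q = (-1, 4).
1. G lies on line VQ with VG:GQ = 2:(-5) ⇒ G = (2/3, -1)
2. Z is the midpoint of AN ⇒ Z = (1/2, 0)
3. U is where the line through N parallel to ZG meets line ZQ ⇒ U = (7/5, -12/5)
U = Z + t·(Q−Z) with t = -3/5, so ZU:UQ = t:(1−t) = -3/5:8/5

ZU:UQ = -3/8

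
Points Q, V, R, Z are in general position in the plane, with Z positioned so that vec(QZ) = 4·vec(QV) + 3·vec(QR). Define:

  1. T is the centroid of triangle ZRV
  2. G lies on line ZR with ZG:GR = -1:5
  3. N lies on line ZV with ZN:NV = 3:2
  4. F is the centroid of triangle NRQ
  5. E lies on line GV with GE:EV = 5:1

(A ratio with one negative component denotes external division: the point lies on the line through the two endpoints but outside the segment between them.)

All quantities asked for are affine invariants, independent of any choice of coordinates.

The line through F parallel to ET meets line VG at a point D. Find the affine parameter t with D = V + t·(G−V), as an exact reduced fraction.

t = -1/15

Set Q = (0, 0), V = (1, 0), R = (0, 1), Z = (4, 3); any affine frame gives the same invariant.
1. T is the centroid of triangle ZRV ⇒ T = (5/3, 4/3)
2. G lies on line ZR with ZG:GR = -1:5 ⇒ G = (5, 7/2)
3. N lies on line ZV with ZN:NV = 3:2 ⇒ N = (11/5, 6/5)
4. F is the centroid of triangle NRQ ⇒ F = (11/15, 11/15)
5. E lies on line GV with GE:EV = 5:1 ⇒ E = (5/3, 7/12)
through F parallel to ET: direction (0, 3/4); meets VG at D = (11/15, -7/30)
D = V + t·(G−V) with t = -1/15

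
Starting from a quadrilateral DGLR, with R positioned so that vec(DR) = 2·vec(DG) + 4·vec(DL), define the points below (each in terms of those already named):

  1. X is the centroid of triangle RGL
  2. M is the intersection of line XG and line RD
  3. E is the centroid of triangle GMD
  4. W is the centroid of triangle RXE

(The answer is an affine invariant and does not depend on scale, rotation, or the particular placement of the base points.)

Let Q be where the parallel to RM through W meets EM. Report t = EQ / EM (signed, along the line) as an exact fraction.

Work in coordinates with D = (0, 0), G = (1, 0), L = (0, 1), R = (2, 4).
1. X is the centroid of triangle RGL ⇒ X = (1, 5/3)
2. M is the intersection of line XG and line RD ⇒ M = (1, 2)
3. E is the centroid of triangle GMD ⇒ E = (2/3, 2/3)
4. W is the centroid of triangle RXE ⇒ W = (11/9, 19/9)
through W parallel to RM: direction (-1, -2); meets EM at Q = (5/6, 4/3)
Q = E + t·(M−E) with t = 1/2

t = 1/2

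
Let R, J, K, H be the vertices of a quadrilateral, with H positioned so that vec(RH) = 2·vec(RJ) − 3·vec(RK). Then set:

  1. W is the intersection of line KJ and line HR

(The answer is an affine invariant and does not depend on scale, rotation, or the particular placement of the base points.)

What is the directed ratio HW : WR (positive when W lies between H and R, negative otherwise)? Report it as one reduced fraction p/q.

HW:WR = -2

Assign R = (0, 0), J = (1, 0), K = (0, 1), H = (2, -3) — the answer is frame-independent, so this choice is without loss of generality.
1. W is the intersection of line KJ and line HR ⇒ W = (-2, 3)
W = H + t·(R−H) with t = 2, so HW:WR = t:(1−t) = 2:-1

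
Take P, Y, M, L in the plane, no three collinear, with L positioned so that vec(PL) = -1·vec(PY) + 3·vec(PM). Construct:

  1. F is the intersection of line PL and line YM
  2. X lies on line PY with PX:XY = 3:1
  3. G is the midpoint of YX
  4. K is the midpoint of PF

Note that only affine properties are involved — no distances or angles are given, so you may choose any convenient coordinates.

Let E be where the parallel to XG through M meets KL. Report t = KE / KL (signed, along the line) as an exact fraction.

t = 1/9

Work in coordinates with P = (0, 0), Y = (1, 0), M = (0, 1), L = (-1, 3).
1. F is the intersection of line PL and line YM ⇒ F = (-1/2, 3/2)
2. X lies on line PY with PX:XY = 3:1 ⇒ X = (3/4, 0)
3. G is the midpoint of YX ⇒ G = (7/8, 0)
4. K is the midpoint of PF ⇒ K = (-1/4, 3/4)
through M parallel to XG: direction (1/8, 0); meets KL at E = (-1/3, 1)
E = K + t·(L−K) with t = 1/9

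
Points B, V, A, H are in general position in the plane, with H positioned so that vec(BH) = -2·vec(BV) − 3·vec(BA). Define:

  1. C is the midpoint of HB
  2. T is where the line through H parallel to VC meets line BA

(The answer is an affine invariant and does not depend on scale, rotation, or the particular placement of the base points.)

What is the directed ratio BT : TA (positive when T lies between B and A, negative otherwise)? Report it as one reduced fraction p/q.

BT:TA = -3/5

Choose coordinates B = (0, 0), V = (1, 0), A = (0, 1), H = (-2, -3).
1. C is the midpoint of HB ⇒ C = (-1, -3/2)
2. T is where the line through H parallel to VC meets line BA ⇒ T = (0, -3/2)
T = B + t·(A−B) with t = -3/2, so BT:TA = t:(1−t) = -3/2:5/2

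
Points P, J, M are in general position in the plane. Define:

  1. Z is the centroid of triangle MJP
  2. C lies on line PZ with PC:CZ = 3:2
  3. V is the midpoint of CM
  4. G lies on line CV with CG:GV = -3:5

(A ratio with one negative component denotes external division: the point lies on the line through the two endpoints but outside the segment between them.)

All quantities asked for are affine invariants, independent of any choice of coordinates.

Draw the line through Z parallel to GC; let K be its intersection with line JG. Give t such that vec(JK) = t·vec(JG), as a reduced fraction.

t = 7/9

Work in coordinates with P = (0, 0), J = (1, 0), M = (0, 1).
1. Z is the centroid of triangle MJP ⇒ Z = (1/3, 1/3)
2. C lies on line PZ with PC:CZ = 3:2 ⇒ C = (1/5, 1/5)
3. V is the midpoint of CM ⇒ V = (1/10, 3/5)
4. G lies on line CV with CG:GV = -3:5 ⇒ G = (7/20, -2/5)
through Z parallel to GC: direction (-3/20, 3/5); meets JG at K = (89/180, -14/45)
K = J + t·(G−J) with t = 7/9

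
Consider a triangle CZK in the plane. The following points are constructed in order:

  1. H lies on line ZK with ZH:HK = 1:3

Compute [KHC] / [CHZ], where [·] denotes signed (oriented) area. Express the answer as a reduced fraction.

Choose coordinates C = (0, 0), Z = (1, 0), K = (0, 1).
1. H lies on line ZK with ZH:HK = 1:3 ⇒ H = (3/4, 1/4)
2·[KHC] = -3/4, 2·[CHZ] = -1/4
[KHC]:[CHZ] = -3/4:-1/4 = 3

[KHC]:[CHZ] = 3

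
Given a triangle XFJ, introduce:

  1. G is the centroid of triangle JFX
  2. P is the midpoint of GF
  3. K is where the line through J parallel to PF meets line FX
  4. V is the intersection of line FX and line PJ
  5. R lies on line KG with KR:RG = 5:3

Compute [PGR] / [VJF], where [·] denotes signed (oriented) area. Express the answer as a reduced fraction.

Assign X = (0, 0), F = (1, 0), J = (0, 1) — the answer is frame-independent, so this choice is without loss of generality.
1. G is the centroid of triangle JFX ⇒ G = (1/3, 1/3)
2. P is the midpoint of GF ⇒ P = (2/3, 1/6)
3. K is where the line through J parallel to PF meets line FX ⇒ K = (2, 0)
4. V is the intersection of line FX and line PJ ⇒ V = (4/5, 0)
5. R lies on line KG with KR:RG = 5:3 ⇒ R = (23/24, 5/24)
2·[PGR] = -1/16, 2·[VJF] = -1/5
[PGR]:[VJF] = -1/16:-1/5 = 5/16

[PGR]:[VJF] = 5/16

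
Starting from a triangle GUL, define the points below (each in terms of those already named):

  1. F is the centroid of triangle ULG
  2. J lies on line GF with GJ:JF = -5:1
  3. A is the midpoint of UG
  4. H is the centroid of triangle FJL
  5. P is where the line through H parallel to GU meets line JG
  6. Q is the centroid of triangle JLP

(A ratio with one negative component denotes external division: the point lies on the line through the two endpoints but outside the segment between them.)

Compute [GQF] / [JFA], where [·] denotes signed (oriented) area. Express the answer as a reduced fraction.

[GQF]:[JFA] = -8/3

Work in coordinates with G = (0, 0), U = (1, 0), L = (0, 1).
1. F is the centroid of triangle ULG ⇒ F = (1/3, 1/3)
2. J lies on line GF with GJ:JF = -5:1 ⇒ J = (5/12, 5/12)
3. A is the midpoint of UG ⇒ A = (1/2, 0)
4. H is the centroid of triangle FJL ⇒ H = (1/4, 7/12)
5. P is where the line through H parallel to GU meets line JG ⇒ P = (7/12, 7/12)
6. Q is the centroid of triangle JLP ⇒ Q = (1/3, 2/3)
2·[GQF] = -1/9, 2·[JFA] = 1/24
[GQF]:[JFA] = -1/9:1/24 = -8/3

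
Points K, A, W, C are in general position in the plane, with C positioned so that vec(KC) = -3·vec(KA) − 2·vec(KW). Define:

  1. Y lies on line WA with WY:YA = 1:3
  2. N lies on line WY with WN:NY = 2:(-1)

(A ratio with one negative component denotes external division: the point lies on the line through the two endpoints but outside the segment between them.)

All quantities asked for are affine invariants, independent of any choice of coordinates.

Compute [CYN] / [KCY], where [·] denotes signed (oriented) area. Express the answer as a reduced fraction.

[CYN]:[KCY] = 6/7

Work in coordinates with K = (0, 0), A = (1, 0), W = (0, 1), C = (-3, -2).
1. Y lies on line WA with WY:YA = 1:3 ⇒ Y = (1/4, 3/4)
2. N lies on line WY with WN:NY = 2:(-1) ⇒ N = (1/2, 1/2)
2·[CYN] = -3/2, 2·[KCY] = -7/4
[CYN]:[KCY] = -3/2:-7/4 = 6/7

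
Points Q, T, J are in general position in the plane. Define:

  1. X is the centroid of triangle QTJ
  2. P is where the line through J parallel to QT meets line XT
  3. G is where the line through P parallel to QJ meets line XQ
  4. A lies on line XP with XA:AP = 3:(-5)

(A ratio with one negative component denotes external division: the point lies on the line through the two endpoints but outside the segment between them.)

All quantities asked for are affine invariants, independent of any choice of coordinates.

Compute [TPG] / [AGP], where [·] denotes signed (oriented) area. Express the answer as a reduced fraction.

[TPG]:[AGP] = -3/5

Choose coordinates Q = (0, 0), T = (1, 0), J = (0, 1).
1. X is the centroid of triangle QTJ ⇒ X = (1/3, 1/3)
2. P is where the line through J parallel to QT meets line XT ⇒ P = (-1, 1)
3. G is where the line through P parallel to QJ meets line XQ ⇒ G = (-1, -1)
4. A lies on line XP with XA:AP = 3:(-5) ⇒ A = (7/3, -2/3)
2·[TPG] = 4, 2·[AGP] = -20/3
[TPG]:[AGP] = 4:-20/3 = -3/5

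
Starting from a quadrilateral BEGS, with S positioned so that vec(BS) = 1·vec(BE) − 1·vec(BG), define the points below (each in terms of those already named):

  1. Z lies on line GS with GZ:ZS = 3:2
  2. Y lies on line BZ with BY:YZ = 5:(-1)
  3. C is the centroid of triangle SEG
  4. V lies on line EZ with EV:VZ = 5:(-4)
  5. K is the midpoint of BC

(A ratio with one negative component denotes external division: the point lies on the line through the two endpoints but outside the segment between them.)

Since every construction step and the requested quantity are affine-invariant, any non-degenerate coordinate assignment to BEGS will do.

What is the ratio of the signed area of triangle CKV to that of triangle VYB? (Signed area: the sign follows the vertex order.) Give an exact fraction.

[CKV]:[VYB] = 1/3

Assign B = (0, 0), E = (1, 0), G = (0, 1), S = (1, -1) — the answer is frame-independent, so this choice is without loss of generality.
1. Z lies on line GS with GZ:ZS = 3:2 ⇒ Z = (3/5, -1/5)
2. Y lies on line BZ with BY:YZ = 5:(-1) ⇒ Y = (3/4, -1/4)
3. C is the centroid of triangle SEG ⇒ C = (2/3, 0)
4. V lies on line EZ with EV:VZ = 5:(-4) ⇒ V = (-1, -1)
5. K is the midpoint of BC ⇒ K = (1/3, 0)
2·[CKV] = 1/3, 2·[VYB] = 1
[CKV]:[VYB] = 1/3:1 = 1/3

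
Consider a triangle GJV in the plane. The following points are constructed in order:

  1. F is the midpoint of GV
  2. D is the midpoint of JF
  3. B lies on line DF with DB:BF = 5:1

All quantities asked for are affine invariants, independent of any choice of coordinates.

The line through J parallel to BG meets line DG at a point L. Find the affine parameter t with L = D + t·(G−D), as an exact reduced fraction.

Work in coordinates with G = (0, 0), J = (1, 0), V = (0, 1).
1. F is the midpoint of GV ⇒ F = (0, 1/2)
2. D is the midpoint of JF ⇒ D = (1/2, 1/4)
3. B lies on line DF with DB:BF = 5:1 ⇒ B = (1/12, 11/24)
through J parallel to BG: direction (-1/12, -11/24); meets DG at L = (11/10, 11/20)
L = D + t·(G−D) with t = -6/5

t = -6/5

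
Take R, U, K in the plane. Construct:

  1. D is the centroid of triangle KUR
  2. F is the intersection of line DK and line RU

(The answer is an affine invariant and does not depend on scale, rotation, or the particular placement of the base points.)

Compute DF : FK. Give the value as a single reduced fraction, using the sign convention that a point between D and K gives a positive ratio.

DF:FK = -1/3

Work in coordinates with R = (0, 0), U = (1, 0), K = (0, 1).
1. D is the centroid of triangle KUR ⇒ D = (1/3, 1/3)
2. F is the intersection of line DK and line RU ⇒ F = (1/2, 0)
F = D + t·(K−D) with t = -1/2, so DF:FK = t:(1−t) = -1/2:3/2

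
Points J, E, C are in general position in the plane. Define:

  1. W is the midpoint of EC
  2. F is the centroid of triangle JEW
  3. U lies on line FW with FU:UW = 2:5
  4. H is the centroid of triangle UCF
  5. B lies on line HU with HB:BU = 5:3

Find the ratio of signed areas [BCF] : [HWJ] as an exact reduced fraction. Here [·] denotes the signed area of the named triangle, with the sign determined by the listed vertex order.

[BCF]:[HWJ] = -1/2

Work in coordinates with J = (0, 0), E = (1, 0), C = (0, 1).
1. W is the midpoint of EC ⇒ W = (1/2, 1/2)
2. F is the centroid of triangle JEW ⇒ F = (1/2, 1/6)
3. U lies on line FW with FU:UW = 2:5 ⇒ U = (1/2, 11/42)
4. H is the centroid of triangle UCF ⇒ H = (1/3, 10/21)
5. B lies on line HU with HB:BU = 5:3 ⇒ B = (7/16, 115/336)
2·[BCF] = 1/28, 2·[HWJ] = -1/14
[BCF]:[HWJ] = 1/28:-1/14 = -1/2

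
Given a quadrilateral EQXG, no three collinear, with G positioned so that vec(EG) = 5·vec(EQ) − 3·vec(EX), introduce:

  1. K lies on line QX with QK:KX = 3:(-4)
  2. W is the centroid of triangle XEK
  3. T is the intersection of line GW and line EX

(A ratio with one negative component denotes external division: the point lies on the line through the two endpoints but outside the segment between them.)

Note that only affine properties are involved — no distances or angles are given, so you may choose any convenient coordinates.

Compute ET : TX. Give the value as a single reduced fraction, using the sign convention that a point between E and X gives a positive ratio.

ET:TX = 2/9

Work in coordinates with E = (0, 0), Q = (1, 0), X = (0, 1), G = (5, -3).
1. K lies on line QX with QK:KX = 3:(-4) ⇒ K = (4, -3)
2. W is the centroid of triangle XEK ⇒ W = (4/3, -2/3)
3. T is the intersection of line GW and line EX ⇒ T = (0, 2/11)
T = E + t·(X−E) with t = 2/11, so ET:TX = t:(1−t) = 2/11:9/11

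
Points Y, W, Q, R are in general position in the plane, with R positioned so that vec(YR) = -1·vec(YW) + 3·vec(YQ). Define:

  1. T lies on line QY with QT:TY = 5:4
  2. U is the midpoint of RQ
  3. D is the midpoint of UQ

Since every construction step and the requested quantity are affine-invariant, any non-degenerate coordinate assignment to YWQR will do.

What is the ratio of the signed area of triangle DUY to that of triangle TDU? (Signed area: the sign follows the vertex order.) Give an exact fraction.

Assign Y = (0, 0), W = (1, 0), Q = (0, 1), R = (-1, 3) — the answer is frame-independent, so this choice is without loss of generality.
1. T lies on line QY with QT:TY = 5:4 ⇒ T = (0, 4/9)
2. U is the midpoint of RQ ⇒ U = (-1/2, 2)
3. D is the midpoint of UQ ⇒ D = (-1/4, 3/2)
2·[DUY] = 1/4, 2·[TDU] = 5/36
[DUY]:[TDU] = 1/4:5/36 = 9/5

[DUY]:[TDU] = 9/5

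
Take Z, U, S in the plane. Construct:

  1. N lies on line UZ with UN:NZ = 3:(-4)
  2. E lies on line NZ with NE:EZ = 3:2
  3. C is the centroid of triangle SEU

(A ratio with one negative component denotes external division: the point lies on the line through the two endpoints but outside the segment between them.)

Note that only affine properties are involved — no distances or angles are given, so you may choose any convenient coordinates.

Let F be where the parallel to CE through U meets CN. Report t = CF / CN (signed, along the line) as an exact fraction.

Assign Z = (0, 0), U = (1, 0), S = (0, 1) — the answer is frame-independent, so this choice is without loss of generality.
1. N lies on line UZ with UN:NZ = 3:(-4) ⇒ N = (4, 0)
2. E lies on line NZ with NE:EZ = 3:2 ⇒ E = (8/5, 0)
3. C is the centroid of triangle SEU ⇒ C = (13/15, 1/3)
through U parallel to CE: direction (11/15, -1/3); meets CN at F = (1/12, 5/12)
F = C + t·(N−C) with t = -1/4

t = -1/4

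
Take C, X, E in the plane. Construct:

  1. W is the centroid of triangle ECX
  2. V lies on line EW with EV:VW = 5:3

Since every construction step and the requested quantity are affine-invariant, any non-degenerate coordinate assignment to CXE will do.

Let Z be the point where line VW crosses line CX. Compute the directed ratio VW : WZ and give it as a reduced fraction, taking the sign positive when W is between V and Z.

VW:WZ = 3/4

Work in coordinates with C = (0, 0), X = (1, 0), E = (0, 1).
1. W is the centroid of triangle ECX ⇒ W = (1/3, 1/3)
2. V lies on line EW with EV:VW = 5:3 ⇒ V = (5/24, 7/12)
line VW meets CX at Z = (1/2, 0)
W = V + t·(Z−V) with t = 3/7, so VW:WZ = 3/7:4/7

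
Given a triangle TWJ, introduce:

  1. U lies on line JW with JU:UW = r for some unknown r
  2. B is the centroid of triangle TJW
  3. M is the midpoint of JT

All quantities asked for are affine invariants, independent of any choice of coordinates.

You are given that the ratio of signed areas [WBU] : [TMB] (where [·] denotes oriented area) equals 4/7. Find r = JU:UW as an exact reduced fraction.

Set T = (0, 0), W = (1, 0), J = (0, 1); any affine frame gives the same invariant.
1. With JU:UW = r, write λ = r/(r+1) so U = J + λ·(W−J); U is affine-linear in λ
2. B is the centroid of triangle TJW ⇒ B = (1/3, 1/3)
3. M is the midpoint of JT ⇒ M = (0, 1/2)
Every point depending on U is an affine combination of U and λ-independent points, so each such coordinate is linear in λ; the λ² term in each signed area is a multiple of (W−J)×(W−J) = 0, so 2·[WBU] and 2·[TMB] are each linear in λ. Evaluating at λ=0 and λ=1:
  2·[WBU] = 1/3·λ − 1/3,   2·[TMB] = -1/6
So [WBU]:[TMB] = (1/3·λ − 1/3) / (-1/6). Setting this equal to 4/7:
  1/3·λ − 1/3 = 4/7·(-1/6)  ⇒  λ = 5/7
Then r = λ/(1−λ) = (5/7)/(2/7) = 5/2. Check: with r = 5/2, U = (5/7, 2/7) and [WBU]:[TMB] = 4/7 as required.

r = 5/2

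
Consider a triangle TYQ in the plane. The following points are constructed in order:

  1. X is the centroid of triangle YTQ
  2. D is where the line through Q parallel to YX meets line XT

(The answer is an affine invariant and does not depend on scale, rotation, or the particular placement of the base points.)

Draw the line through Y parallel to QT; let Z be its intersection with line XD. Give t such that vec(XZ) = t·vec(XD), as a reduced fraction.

t = 2

Set T = (0, 0), Y = (1, 0), Q = (0, 1); any affine frame gives the same invariant.
1. X is the centroid of triangle YTQ ⇒ X = (1/3, 1/3)
2. D is where the line through Q parallel to YX meets line XT ⇒ D = (2/3, 2/3)
through Y parallel to QT: direction (0, -1); meets XD at Z = (1, 1)
Z = X + t·(D−X) with t = 2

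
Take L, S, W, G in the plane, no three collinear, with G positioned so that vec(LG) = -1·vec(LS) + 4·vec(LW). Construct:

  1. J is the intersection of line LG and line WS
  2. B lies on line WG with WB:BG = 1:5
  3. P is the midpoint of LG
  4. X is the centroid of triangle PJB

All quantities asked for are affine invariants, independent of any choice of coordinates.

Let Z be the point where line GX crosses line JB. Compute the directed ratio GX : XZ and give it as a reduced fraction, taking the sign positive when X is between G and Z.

GX:XZ = 11

Assign L = (0, 0), S = (1, 0), W = (0, 1), G = (-1, 4) — the answer is frame-independent, so this choice is without loss of generality.
1. J is the intersection of line LG and line WS ⇒ J = (-1/3, 4/3)
2. B lies on line WG with WB:BG = 1:5 ⇒ B = (-1/6, 3/2)
3. P is the midpoint of LG ⇒ P = (-1/2, 2)
4. X is the centroid of triangle PJB ⇒ X = (-1/3, 29/18)
line GX meets JB at Z = (-3/11, 46/33)
X = G + t·(Z−G) with t = 11/12, so GX:XZ = 11/12:1/12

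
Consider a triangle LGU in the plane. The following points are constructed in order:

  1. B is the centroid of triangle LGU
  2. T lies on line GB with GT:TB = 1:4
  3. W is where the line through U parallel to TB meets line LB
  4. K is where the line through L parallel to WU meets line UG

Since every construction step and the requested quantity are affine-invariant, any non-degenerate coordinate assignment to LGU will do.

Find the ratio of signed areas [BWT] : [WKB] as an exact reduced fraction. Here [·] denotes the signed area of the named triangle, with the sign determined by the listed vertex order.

[BWT]:[WKB] = 4/15

Assign L = (0, 0), G = (1, 0), U = (0, 1) — the answer is frame-independent, so this choice is without loss of generality.
1. B is the centroid of triangle LGU ⇒ B = (1/3, 1/3)
2. T lies on line GB with GT:TB = 1:4 ⇒ T = (13/15, 1/15)
3. W is where the line through U parallel to TB meets line LB ⇒ W = (2/3, 2/3)
4. K is where the line through L parallel to WU meets line UG ⇒ K = (2, -1)
2·[BWT] = -4/15, 2·[WKB] = -1
[BWT]:[WKB] = -4/15:-1 = 4/15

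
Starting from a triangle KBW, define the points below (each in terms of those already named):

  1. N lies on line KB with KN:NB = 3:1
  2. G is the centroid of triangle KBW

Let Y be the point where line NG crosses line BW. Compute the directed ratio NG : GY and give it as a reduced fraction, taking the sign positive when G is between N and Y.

NG:GY = -1/4

Choose coordinates K = (0, 0), B = (1, 0), W = (0, 1).
1. N lies on line KB with KN:NB = 3:1 ⇒ N = (3/4, 0)
2. G is the centroid of triangle KBW ⇒ G = (1/3, 1/3)
line NG meets BW at Y = (2, -1)
G = N + t·(Y−N) with t = -1/3, so NG:GY = -1/3:4/3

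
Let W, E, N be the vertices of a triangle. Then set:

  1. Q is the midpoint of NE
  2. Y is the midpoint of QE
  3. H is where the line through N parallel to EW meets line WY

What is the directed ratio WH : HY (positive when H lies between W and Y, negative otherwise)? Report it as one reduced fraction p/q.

WH:HY = -4/3

Choose coordinates W = (0, 0), E = (1, 0), N = (0, 1).
1. Q is the midpoint of NE ⇒ Q = (1/2, 1/2)
2. Y is the midpoint of QE ⇒ Y = (3/4, 1/4)
3. H is where the line through N parallel to EW meets line WY ⇒ H = (3, 1)
H = W + t·(Y−W) with t = 4, so WH:HY = t:(1−t) = 4:-3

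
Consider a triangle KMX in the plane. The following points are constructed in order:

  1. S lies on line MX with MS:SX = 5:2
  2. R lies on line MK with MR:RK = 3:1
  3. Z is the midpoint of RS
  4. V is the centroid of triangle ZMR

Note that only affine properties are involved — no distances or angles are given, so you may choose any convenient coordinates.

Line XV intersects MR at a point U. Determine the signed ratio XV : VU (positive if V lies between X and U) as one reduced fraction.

Choose coordinates K = (0, 0), M = (1, 0), X = (0, 1).
1. S lies on line MX with MS:SX = 5:2 ⇒ S = (2/7, 5/7)
2. R lies on line MK with MR:RK = 3:1 ⇒ R = (1/4, 0)
3. Z is the midpoint of RS ⇒ Z = (15/56, 5/14)
4. V is the centroid of triangle ZMR ⇒ V = (85/168, 5/42)
line XV meets MR at U = (85/148, 0)
V = X + t·(U−X) with t = 37/42, so XV:VU = 37/42:5/42

XV:VU = 37/5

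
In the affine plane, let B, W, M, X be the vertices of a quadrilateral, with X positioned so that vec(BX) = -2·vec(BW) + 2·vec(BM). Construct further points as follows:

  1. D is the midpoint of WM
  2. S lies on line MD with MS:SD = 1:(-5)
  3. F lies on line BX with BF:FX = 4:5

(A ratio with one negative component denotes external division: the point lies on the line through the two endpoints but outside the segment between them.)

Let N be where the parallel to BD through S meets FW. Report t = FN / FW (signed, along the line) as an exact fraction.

t = 19/100

Assign B = (0, 0), W = (1, 0), M = (0, 1), X = (-2, 2) — the answer is frame-independent, so this choice is without loss of generality.
1. D is the midpoint of WM ⇒ D = (1/2, 1/2)
2. S lies on line MD with MS:SD = 1:(-5) ⇒ S = (-1/8, 9/8)
3. F lies on line BX with BF:FX = 4:5 ⇒ F = (-8/9, 8/9)
through S parallel to BD: direction (1/2, 1/2); meets FW at N = (-53/100, 18/25)
N = F + t·(W−F) with t = 19/100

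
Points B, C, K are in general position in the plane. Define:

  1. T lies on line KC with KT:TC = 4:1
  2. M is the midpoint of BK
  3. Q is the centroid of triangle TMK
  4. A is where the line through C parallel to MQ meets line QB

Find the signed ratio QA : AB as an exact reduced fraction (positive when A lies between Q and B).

Work in coordinates with B = (0, 0), C = (1, 0), K = (0, 1).
1. T lies on line KC with KT:TC = 4:1 ⇒ T = (4/5, 1/5)
2. M is the midpoint of BK ⇒ M = (0, 1/2)
3. Q is the centroid of triangle TMK ⇒ Q = (4/15, 17/30)
4. A is where the line through C parallel to MQ meets line QB ⇒ A = (-2/15, -17/60)
A = Q + t·(B−Q) with t = 3/2, so QA:AB = t:(1−t) = 3/2:-1/2

QA:AB = -3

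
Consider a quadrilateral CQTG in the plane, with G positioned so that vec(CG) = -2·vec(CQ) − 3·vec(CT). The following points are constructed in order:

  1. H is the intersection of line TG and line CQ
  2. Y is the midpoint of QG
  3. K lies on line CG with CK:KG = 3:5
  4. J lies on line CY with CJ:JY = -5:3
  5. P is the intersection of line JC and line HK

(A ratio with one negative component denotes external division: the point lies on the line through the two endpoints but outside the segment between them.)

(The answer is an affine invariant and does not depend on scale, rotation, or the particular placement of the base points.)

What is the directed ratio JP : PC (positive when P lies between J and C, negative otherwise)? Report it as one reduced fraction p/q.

Assign C = (0, 0), Q = (1, 0), T = (0, 1), G = (-2, -3) — the answer is frame-independent, so this choice is without loss of generality.
1. H is the intersection of line TG and line CQ ⇒ H = (-1/2, 0)
2. Y is the midpoint of QG ⇒ Y = (-1/2, -3/2)
3. K lies on line CG with CK:KG = 3:5 ⇒ K = (-3/4, -9/8)
4. J lies on line CY with CJ:JY = -5:3 ⇒ J = (-5/4, -15/4)
5. P is the intersection of line JC and line HK ⇒ P = (-3/2, -9/2)
P = J + t·(C−J) with t = -1/5, so JP:PC = t:(1−t) = -1/5:6/5

JP:PC = -1/6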